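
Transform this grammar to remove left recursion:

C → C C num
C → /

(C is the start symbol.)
C → / C'
C' → C num C'
C' → ε

C is directly left-recursive. The standard transformation for
  A → A α₁ | ... | A α_m | β₁ | ... | β_n
is
  A  → β₁ A' | ... | β_n A'
  A' → α₁ A' | ... | α_m A' | ε

C → / becomes C → / C'
C → C C num becomes C' → C num C'
Add C' → ε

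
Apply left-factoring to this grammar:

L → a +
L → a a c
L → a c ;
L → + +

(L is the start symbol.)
L → a L'
L' → +
L' → a c
L' → c ;
L → + +

Left-factoring transforms A → αβ₁ | αβ₂ into A → αA' and A' → β₁ | β₂
(α is the longest common prefix among the alternatives). Repeat until
no nonterminal has two alternatives with a common prefix.

Round 1: L has alternatives sharing prefix 'a'. Introduce L': L → a L'
  Add: L' → +
  Add: L' → a c
  Add: L' → c ;

No remaining common prefixes — done.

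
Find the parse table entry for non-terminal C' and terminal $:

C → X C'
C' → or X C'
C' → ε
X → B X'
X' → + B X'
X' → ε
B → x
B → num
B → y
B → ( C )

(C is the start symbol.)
To find M[C', $], we find productions for C' where $ is in the predict set (PREDICT(N → α) = (FIRST(α) \ {ε}) ∪ (FOLLOW(N) if α ⇒* ε)).

Relevant sets:
  FOLLOW(C') = { $, ')' }

C' → or X C': PREDICT = { 'or' }
C' → ε: PREDICT = { $, ')' }
  $ is in predict set, so this production goes in M[C', $]

M[C', $] = C' → ε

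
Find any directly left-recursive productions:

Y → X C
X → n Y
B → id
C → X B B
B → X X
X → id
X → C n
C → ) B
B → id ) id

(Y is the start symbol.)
No direct left recursion

Y → X C: starts with X
X → n Y: starts with n
B → id: starts with id
C → X B B: starts with X
B → X X: starts with X
X → id: starts with id
X → C n: starts with C
C → ) B: starts with ')'
B → id ) id: starts with id

No direct left recursion found.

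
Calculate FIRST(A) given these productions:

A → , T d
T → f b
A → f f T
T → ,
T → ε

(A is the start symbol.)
From A → , T d:
  - ',' is a terminal: add ',' and stop
From A → f f T:
  - f is a terminal: add 'f' and stop

Collecting: FIRST(A) = { ',', 'f' }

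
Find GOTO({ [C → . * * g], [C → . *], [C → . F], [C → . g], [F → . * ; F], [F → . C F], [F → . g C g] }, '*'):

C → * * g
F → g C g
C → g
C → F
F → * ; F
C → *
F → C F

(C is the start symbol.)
GOTO(I, '*') = CLOSURE({ [A → αX.β] : [A → α.Xβ] ∈ I, X = '*' })

Items with dot before '*', with the dot advanced:
  [C → . *] → [C → * .]
  [C → . * * g] → [C → * . * g]
  [F → . * ; F] → [F → * . ; F]
Closure adds nothing (no advanced item has the dot before a non-terminal).

GOTO = { [C → * . * g], [C → * .], [F → * . ; F] }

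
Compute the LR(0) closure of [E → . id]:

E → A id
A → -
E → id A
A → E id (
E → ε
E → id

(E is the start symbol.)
Start with: [E → . id]
The dot precedes the terminal id, so nothing is added.

CLOSURE = { [E → . id] }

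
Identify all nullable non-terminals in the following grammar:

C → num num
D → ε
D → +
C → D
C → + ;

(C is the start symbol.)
A non-terminal is nullable if it can derive ε (the empty string): either it has an ε-production, or it has a production whose right-hand side consists entirely of nullable non-terminals.

ε-productions: D → ε
So D is immediately nullable.
C → D: every symbol on the right is nullable, so C is nullable too.
Every non-terminal is now nullable.
Nullable = { 'C', 'D' }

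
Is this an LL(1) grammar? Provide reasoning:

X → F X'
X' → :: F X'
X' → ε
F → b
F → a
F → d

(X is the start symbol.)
Yes, the grammar is LL(1).

A grammar is LL(1) if for each non-terminal N with multiple productions, the predict sets of those productions are pairwise disjoint, where PREDICT(N → α) = (FIRST(α) \ {ε}) ∪ (FOLLOW(N) if α ⇒* ε).

Relevant sets:
  FOLLOW(X') = { $ }

For X':
  PREDICT(X' → :: F X') = { '::' }
  PREDICT(X' → ε) = { $ }
For F:
  PREDICT(F → b) = { 'b' }
  PREDICT(F → a) = { 'a' }
  PREDICT(F → d) = { 'd' }
X has a single production, so nothing to check there.

All predict sets are disjoint. The grammar IS LL(1).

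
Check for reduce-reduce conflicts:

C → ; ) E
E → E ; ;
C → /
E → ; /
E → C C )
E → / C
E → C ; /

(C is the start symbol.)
No reduce-reduce conflicts

A reduce-reduce conflict occurs when an LR(0) state has two complete items [A → α .] and [B → β .] — both call for a reduction, and with no lookahead the parser cannot choose between them.

Augment with C' → C and build the canonical LR(0) collection (I0 = CLOSURE({[C' → . C]}), then GOTO on every symbol after a dot until no new states appear). It has 17 states:
  I0: { [C → . /], [C → . ; ) E], [C' → . C] }  — shift
  I1: { [C → / .] }  — reduce
  I2: { [C → ; . ) E] }  — shift
  I3: { [C' → C .] }  — accept
  I4: { [C → . /], [C → . ; ) E], [C → ; ) . E], [E → . / C], [E → . ; /], [E → . C ; /], [E → . C C )], [E → . E ; ;] }  — shift
  I5: { [C → . /], [C → . ; ) E], [C → / .], [E → / . C] }  — shift, reduce
  I6: { [C → ; . ) E], [E → ; . /] }  — shift
  I7: { [C → . /], [C → . ; ) E], [E → C . ; /], [E → C . C )] }  — shift
  I8: { [C → ; ) E .], [E → E . ; ;] }  — shift, reduce
  I9: { [E → E ; . ;] }  — shift
  I10: { [E → E ; ; .] }  — reduce
  I11: { [C → ; . ) E], [E → C ; . /] }  — shift
  I12: { [E → C C . )] }  — shift
  I13: { [E → C C ) .] }  — reduce
  I14: { [E → C ; / .] }  — reduce
  I15: { [E → ; / .] }  — reduce
  I16: { [E → / C .] }  — reduce

No state contains more than one complete item.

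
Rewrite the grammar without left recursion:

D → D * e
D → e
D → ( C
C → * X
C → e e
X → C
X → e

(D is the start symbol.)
D → e D'
D → ( C D'
D' → * e D'
D' → ε
C → * X
C → e e
X → C
X → e

D is directly left-recursive. The standard transformation for
  A → A α₁ | ... | A α_m | β₁ | ... | β_n
is
  A  → β₁ A' | ... | β_n A'
  A' → α₁ A' | ... | α_m A' | ε

D → e becomes D → e D'
D → ( C becomes D → ( C D'
D → D * e becomes D' → * e D'
Add D' → ε

Productions for other non-terminals are unchanged:
  C → * X
  C → e e
  X → C
  X → e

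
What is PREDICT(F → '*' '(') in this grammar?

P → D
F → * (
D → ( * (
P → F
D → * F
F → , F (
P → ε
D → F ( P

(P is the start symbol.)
PREDICT(F → '*' '(') = (FIRST(RHS) \ {ε}) ∪ (FOLLOW(F) if ε ∈ FIRST(RHS), i.e. RHS ⇒* ε)
FIRST('*' '(') = { '*' }
ε ∉ FIRST('*' '('), so FOLLOW(F) is not added.
PREDICT(F → '*' '(') = { '*' }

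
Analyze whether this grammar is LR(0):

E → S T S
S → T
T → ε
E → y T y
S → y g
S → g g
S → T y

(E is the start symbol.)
No. Shift-reduce conflict between [T → .] and [E → . y T y]

A grammar is LR(0) if no state in the canonical LR(0) collection has:
  - both a shift item (dot before a terminal) and a complete item (shift-reduce conflict), or
  - two or more complete items (reduce-reduce conflict; the accept item [E' → E .] counts as a complete item here).

Augment with E' → E and build the canonical LR(0) collection (I0 = CLOSURE({[E' → . E]}), then GOTO on every symbol after a dot until no new states appear). It has 14 states:
  I0: { [E → . S T S], [E → . y T y], [E' → . E], [S → . T y], [S → . T], [S → . g g], [S → . y g], [T → .] }  — shift, reduce
  I1: { [E' → E .] }  — accept
  I2: { [E → S . T S], [T → .] }  — reduce
  I3: { [S → T . y], [S → T .] }  — shift, reduce
  I4: { [S → g . g] }  — shift
  I5: { [E → y . T y], [S → y . g], [T → .] }  — shift, reduce
  I6: { [E → y T . y] }  — shift
  I7: { [S → y g .] }  — reduce
  I8: { [E → y T y .] }  — reduce
  I9: { [S → g g .] }  — reduce
  I10: { [S → T y .] }  — reduce
  I11: { [E → S T . S], [S → . T y], [S → . T], [S → . g g], [S → . y g], [T → .] }  — shift, reduce
  I12: { [E → S T S .] }  — reduce
  I13: { [S → y . g] }  — shift

Conflict in state I0:
  Shift-reduce conflict between [T → .] and [E → . y T y]
So the grammar is NOT LR(0).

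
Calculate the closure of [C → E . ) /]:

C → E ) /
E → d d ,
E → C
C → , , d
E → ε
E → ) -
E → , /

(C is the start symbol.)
To compute CLOSURE, for each item [A → α.Bβ] where B is a non-terminal, add [B → .γ] for all productions B → γ; repeat for the newly added items until nothing changes.

Start with: [C → E . ) /]
The dot precedes the terminal ')', so nothing is added.

CLOSURE = { [C → E . ) /] }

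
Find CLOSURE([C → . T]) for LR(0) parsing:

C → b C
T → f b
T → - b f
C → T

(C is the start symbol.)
{ [C → . T], [T → . - b f], [T → . f b] }

To compute CLOSURE, for each item [A → α.Bβ] where B is a non-terminal, add [B → .γ] for all productions B → γ; repeat for the newly added items until nothing changes.

Start with: [C → . T]
  [C → . T] has the dot before T: add [T → . f b], [T → . - b f]
No further items can be added.

CLOSURE = { [C → . T], [T → . - b f], [T → . f b] }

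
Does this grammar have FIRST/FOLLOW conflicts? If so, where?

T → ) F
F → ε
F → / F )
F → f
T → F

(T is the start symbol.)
Nullable non-terminals: F, T.
FIRST sets used below: FIRST(F) = { '/', 'f', ε }

F: nullable alternative(s) F → ε; FOLLOW(F) = { $, ')' }
  F → ε: FIRST \ {ε} = { } — this is the only nullable alternative, skip
  F → / F ): FIRST \ {ε} = { '/' } — disjoint from FOLLOW(F)
  F → f: FIRST \ {ε} = { 'f' } — disjoint from FOLLOW(F)

T: nullable alternative(s) T → F; FOLLOW(T) = { $ }
  T → ) F: FIRST \ {ε} = { ')' } — disjoint from FOLLOW(T)
  T → F: FIRST \ {ε} = { '/', 'f' } — this is the only nullable alternative, skip

No FIRST/FOLLOW conflicts found.

Answer: No FIRST/FOLLOW conflicts.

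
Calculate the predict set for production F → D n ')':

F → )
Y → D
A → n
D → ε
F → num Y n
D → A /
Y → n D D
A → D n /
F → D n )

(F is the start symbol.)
{ 'n' }

PREDICT(F → D n ')') = (FIRST(RHS) \ {ε}) ∪ (FOLLOW(F) if ε ∈ FIRST(RHS), i.e. RHS ⇒* ε)
FIRST(D) = { 'n', ε }
FIRST(D n ')') = { 'n' }
ε ∉ FIRST(D n ')'), so FOLLOW(F) is not added.
PREDICT(F → D n ')') = { 'n' }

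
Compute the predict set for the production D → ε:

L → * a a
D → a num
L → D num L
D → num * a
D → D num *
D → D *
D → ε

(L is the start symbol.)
{ '*', 'num' }

PREDICT(D → ε) = (FIRST(RHS) \ {ε}) ∪ (FOLLOW(D) if ε ∈ FIRST(RHS), i.e. RHS ⇒* ε)
The right-hand side is ε (FIRST(ε) = { ε }), so the predict set is FOLLOW(D) = { '*', 'num' }
PREDICT(D → ε) = { '*', 'num' }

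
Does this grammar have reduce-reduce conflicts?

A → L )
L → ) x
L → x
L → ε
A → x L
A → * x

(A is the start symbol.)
A reduce-reduce conflict occurs when an LR(0) state has two complete items [A → α .] and [B → β .] — both call for a reduction, and with no lookahead the parser cannot choose between them.

Augment with A' → A and build the canonical LR(0) collection (I0 = CLOSURE({[A' → . A]}), then GOTO on every symbol after a dot until no new states appear). It has 11 states:
  I0: { [A → . * x], [A → . L )], [A → . x L], [A' → . A], [L → . ) x], [L → . x], [L → .] }  — shift, reduce
  I1: { [L → ) . x] }  — shift
  I2: { [A → * . x] }  — shift
  I3: { [A' → A .] }  — accept
  I4: { [A → L . )] }  — shift
  I5: { [A → x . L], [L → . ) x], [L → . x], [L → .], [L → x .] }  — shift, 2 reduces
  I6: { [A → x L .] }  — reduce
  I7: { [L → x .] }  — reduce
  I8: { [A → L ) .] }  — reduce
  I9: { [A → * x .] }  — reduce
  I10: { [L → ) x .] }  — reduce

I5 contains complete items [L → .], [L → x .] — reduce-reduce conflict.

Answer: Yes — I5: [L → .] vs [L → x .]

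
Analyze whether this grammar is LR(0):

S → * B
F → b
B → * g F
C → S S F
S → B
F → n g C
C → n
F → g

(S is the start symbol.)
A grammar is LR(0) if no state in the canonical LR(0) collection has:
  - both a shift item (dot before a terminal) and a complete item (shift-reduce conflict), or
  - two or more complete items (reduce-reduce conflict; the accept item [S' → S .] counts as a complete item here).

Augment with S' → S and build the canonical LR(0) collection (I0 = CLOSURE({[S' → . S]}), then GOTO on every symbol after a dot until no new states appear). It has 17 states:
  I0: { [B → . * g F], [S → . * B], [S → . B], [S' → . S] }  — shift
  I1: { [B → * . g F], [B → . * g F], [S → * . B] }  — shift
  I2: { [S → B .] }  — reduce
  I3: { [S' → S .] }  — accept
  I4: { [B → * . g F] }  — shift
  I5: { [S → * B .] }  — reduce
  I6: { [B → * g . F], [F → . b], [F → . g], [F → . n g C] }  — shift
  I7: { [B → * g F .] }  — reduce
  I8: { [F → b .] }  — reduce
  I9: { [F → g .] }  — reduce
  I10: { [F → n . g C] }  — shift
  I11: { [B → . * g F], [C → . S S F], [C → . n], [F → n g . C], [S → . * B], [S → . B] }  — shift
  I12: { [F → n g C .] }  — reduce
  I13: { [B → . * g F], [C → S . S F], [S → . * B], [S → . B] }  — shift
  I14: { [C → n .] }  — reduce
  I15: { [C → S S . F], [F → . b], [F → . g], [F → . n g C] }  — shift
  I16: { [C → S S F .] }  — reduce

Every state is either a pure shift/goto state or contains exactly one complete item and nothing to shift — no conflicts. The grammar is LR(0).

Answer: Yes, the grammar is LR(0)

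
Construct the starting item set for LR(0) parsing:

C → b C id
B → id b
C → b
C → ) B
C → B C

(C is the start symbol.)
{ [B → . id b], [C → . ) B], [C → . B C], [C → . b C id], [C → . b], [C' → . C] }

First, augment the grammar with C' → C
I₀ = CLOSURE({ [C' → . C] }):
  [C' → . C] has the dot before C: add [C → . b C id], [C → . b], [C → . ) B], [C → . B C]
  [C → . B C] has the dot before B: add [B → . id b]
No further items can be added.

I₀ = { [B → . id b], [C → . ) B], [C → . B C], [C → . b C id], [C → . b], [C' → . C] }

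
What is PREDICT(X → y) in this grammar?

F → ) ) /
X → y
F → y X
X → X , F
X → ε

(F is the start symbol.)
{ 'y' }

PREDICT(X → y) = (FIRST(RHS) \ {ε}) ∪ (FOLLOW(X) if ε ∈ FIRST(RHS), i.e. RHS ⇒* ε)
FIRST(y) = { 'y' }
ε ∉ FIRST(y), so FOLLOW(X) is not added.
PREDICT(X → y) = { 'y' }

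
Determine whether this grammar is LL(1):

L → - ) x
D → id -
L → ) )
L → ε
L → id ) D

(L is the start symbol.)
Yes, the grammar is LL(1).

A grammar is LL(1) if for each non-terminal N with multiple productions, the predict sets of those productions are pairwise disjoint, where PREDICT(N → α) = (FIRST(α) \ {ε}) ∪ (FOLLOW(N) if α ⇒* ε).

Relevant sets:
  FOLLOW(L) = { $ }

For L:
  PREDICT(L → '-' ')' x) = { '-' }
  PREDICT(L → ')' ')') = { ')' }
  PREDICT(L → ε) = { $ }
  PREDICT(L → id ')' D) = { 'id' }
D has a single production, so nothing to check there.

All predict sets are disjoint. The grammar IS LL(1).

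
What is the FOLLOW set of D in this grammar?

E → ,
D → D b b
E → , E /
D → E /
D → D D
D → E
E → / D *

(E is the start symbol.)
{ '*', ',', '/', 'b' }

In D → D b b: D is followed by b b, add FIRST(b b) \ {ε} = { 'b' }
In D → D D: D is followed by D, add FIRST(D) \ {ε} = { ',', '/' }
In D → D D: D is at the end; this adds FOLLOW(D) to itself — nothing new
In E → / D *: D is followed by '*', add FIRST('*') \ {ε} = { '*' }

Taking the union: FOLLOW(D) = { '*', ',', '/', 'b' }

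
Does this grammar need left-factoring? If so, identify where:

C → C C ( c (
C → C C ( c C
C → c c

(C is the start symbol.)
Yes, C has productions with common prefix 'C C ( c'

Left-factoring is needed when two productions for the same non-terminal
share a common prefix on the right-hand side.

Productions for C:
  C → C C ( c (
  C → C C ( c C
  C → c c

Found common prefix 'C C ( c' in productions for C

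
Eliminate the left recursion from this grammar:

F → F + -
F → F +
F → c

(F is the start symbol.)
F → c F'
F' → + - F'
F' → + F'
F' → ε

F is directly left-recursive. The standard transformation for
  A → A α₁ | ... | A α_m | β₁ | ... | β_n
is
  A  → β₁ A' | ... | β_n A'
  A' → α₁ A' | ... | α_m A' | ε

F → c becomes F → c F'
F → F + - becomes F' → + - F'
F → F + becomes F' → + F'
Add F' → ε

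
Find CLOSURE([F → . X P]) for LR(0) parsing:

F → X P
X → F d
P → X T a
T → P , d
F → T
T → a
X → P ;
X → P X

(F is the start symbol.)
To compute CLOSURE, for each item [A → α.Bβ] where B is a non-terminal, add [B → .γ] for all productions B → γ; repeat for the newly added items until nothing changes.

Start with: [F → . X P]
  [F → . X P] has the dot before X: add [X → . F d], [X → . P ;], [X → . P X]
  [X → . F d] has the dot before F: add [F → . T]
  [X → . P ;] has the dot before P: add [P → . X T a]
  [F → . T] has the dot before T: add [T → . P , d], [T → . a]
No further items can be added.

CLOSURE = { [F → . T], [F → . X P], [P → . X T a], [T → . P , d], [T → . a], [X → . F d], [X → . P ;], [X → . P X] }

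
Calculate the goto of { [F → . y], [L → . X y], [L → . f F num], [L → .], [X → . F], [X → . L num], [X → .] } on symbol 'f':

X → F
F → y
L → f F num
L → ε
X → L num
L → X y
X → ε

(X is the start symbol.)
GOTO(I, 'f') = CLOSURE({ [A → αX.β] : [A → α.Xβ] ∈ I, X = 'f' })

Items with dot before 'f', with the dot advanced:
  [L → . f F num] → [L → f . F num]
Closure of the advanced items:
  [L → f . F num] has the dot before F: add [F → . y]

GOTO = { [F → . y], [L → f . F num] }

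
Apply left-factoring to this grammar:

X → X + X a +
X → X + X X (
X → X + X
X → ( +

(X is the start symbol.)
X → X + X X'
X' → a +
X' → X (
X' → ε
X → ( +

Left-factoring transforms A → αβ₁ | αβ₂ into A → αA' and A' → β₁ | β₂
(α is the longest common prefix among the alternatives). Repeat until
no nonterminal has two alternatives with a common prefix.

Round 1: X has alternatives sharing prefix 'X + X'. Introduce X': X → X + X X'
  Add: X' → a +
  Add: X' → X (
  Add: X' → ε

No remaining common prefixes — done.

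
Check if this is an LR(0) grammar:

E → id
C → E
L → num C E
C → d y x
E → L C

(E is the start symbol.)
A grammar is LR(0) if no state in the canonical LR(0) collection has:
  - both a shift item (dot before a terminal) and a complete item (shift-reduce conflict), or
  - two or more complete items (reduce-reduce conflict; the accept item [E' → E .] counts as a complete item here).

Augment with E' → E and build the canonical LR(0) collection (I0 = CLOSURE({[E' → . E]}), then GOTO on every symbol after a dot until no new states appear). It has 12 states:
  I0: { [E → . L C], [E → . id], [E' → . E], [L → . num C E] }  — shift
  I1: { [E' → E .] }  — accept
  I2: { [C → . E], [C → . d y x], [E → . L C], [E → . id], [E → L . C], [L → . num C E] }  — shift
  I3: { [E → id .] }  — reduce
  I4: { [C → . E], [C → . d y x], [E → . L C], [E → . id], [L → . num C E], [L → num . C E] }  — shift
  I5: { [E → . L C], [E → . id], [L → . num C E], [L → num C . E] }  — shift
  I6: { [C → E .] }  — reduce
  I7: { [C → d . y x] }  — shift
  I8: { [C → d y . x] }  — shift
  I9: { [C → d y x .] }  — reduce
  I10: { [L → num C E .] }  — reduce
  I11: { [E → L C .] }  — reduce

Every state is either a pure shift/goto state or contains exactly one complete item and nothing to shift — no conflicts. The grammar is LR(0).

Answer: Yes, the grammar is LR(0)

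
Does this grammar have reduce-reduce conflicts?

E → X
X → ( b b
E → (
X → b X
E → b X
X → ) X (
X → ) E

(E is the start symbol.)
Yes — I7: [E → b X .] vs [X → b X .]

A reduce-reduce conflict occurs when an LR(0) state has two complete items [A → α .] and [B → β .] — both call for a reduction, and with no lookahead the parser cannot choose between them.

Augment with E' → E and build the canonical LR(0) collection (I0 = CLOSURE({[E' → . E]}), then GOTO on every symbol after a dot until no new states appear). It has 15 states:
  I0: { [E → . (], [E → . X], [E → . b X], [E' → . E], [X → . ( b b], [X → . ) E], [X → . ) X (], [X → . b X] }  — shift
  I1: { [E → ( .], [X → ( . b b] }  — shift, reduce
  I2: { [E → . (], [E → . X], [E → . b X], [X → ) . E], [X → ) . X (], [X → . ( b b], [X → . ) E], [X → . ) X (], [X → . b X] }  — shift
  I3: { [E' → E .] }  — accept
  I4: { [E → X .] }  — reduce
  I5: { [E → b . X], [X → . ( b b], [X → . ) E], [X → . ) X (], [X → . b X], [X → b . X] }  — shift
  I6: { [X → ( . b b] }  — shift
  I7: { [E → b X .], [X → b X .] }  — 2 reduces
  I8: { [X → . ( b b], [X → . ) E], [X → . ) X (], [X → . b X], [X → b . X] }  — shift
  I9: { [X → b X .] }  — reduce
  I10: { [X → ( b . b] }  — shift
  I11: { [X → ( b b .] }  — reduce
  I12: { [X → ) E .] }  — reduce
  I13: { [E → X .], [X → ) X . (] }  — shift, reduce
  I14: { [X → ) X ( .] }  — reduce

I7 contains complete items [E → b X .], [X → b X .] — reduce-reduce conflict.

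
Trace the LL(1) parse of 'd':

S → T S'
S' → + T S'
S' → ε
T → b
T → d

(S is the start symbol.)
LL(1) parsing maintains a stack (initially the start symbol over $) and the input. At each step: if the stack top is a terminal, match it against the current input token; if it is a non-terminal N, replace it with the RHS of M[N, lookahead] (the unique production whose predict set contains the lookahead).

Stack is shown with the top on the left.

Stack   Input  Action
---------------------
S $     d $    output S → T S'
T S' $  d $    output T → d
d S' $  d $    match 'd'
S' $    $      output S' → ε
$       $      accept

The string is accepted.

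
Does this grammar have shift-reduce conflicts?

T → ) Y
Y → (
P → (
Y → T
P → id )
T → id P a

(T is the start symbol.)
A shift-reduce conflict occurs when an LR(0) state has both:
  - a complete (reduce) item [A → α .] (dot at the end), and
  - a shift item [B → β . c γ] (dot before a terminal).

Augment with T' → T and build the canonical LR(0) collection (I0 = CLOSURE({[T' → . T]}), then GOTO on every symbol after a dot until no new states appear). It has 12 states:
  I0: { [T → . ) Y], [T → . id P a], [T' → . T] }  — shift
  I1: { [T → ) . Y], [T → . ) Y], [T → . id P a], [Y → . (], [Y → . T] }  — shift
  I2: { [T' → T .] }  — accept
  I3: { [P → . (], [P → . id )], [T → id . P a] }  — shift
  I4: { [P → ( .] }  — reduce
  I5: { [T → id P . a] }  — shift
  I6: { [P → id . )] }  — shift
  I7: { [P → id ) .] }  — reduce
  I8: { [T → id P a .] }  — reduce
  I9: { [Y → ( .] }  — reduce
  I10: { [Y → T .] }  — reduce
  I11: { [T → ) Y .] }  — reduce

No state contains both a complete item and a shift item.

Answer: No shift-reduce conflicts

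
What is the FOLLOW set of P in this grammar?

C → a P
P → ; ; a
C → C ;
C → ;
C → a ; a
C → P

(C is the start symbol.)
{ $, ';' }

In C → a P: P is at the end, add FOLLOW(C)
In C → P: P is at the end, add FOLLOW(C)

The FOLLOW sets referred to above (computed the same way, to a fixed point):
  FOLLOW(C) = { $, ';' }

Taking the union: FOLLOW(P) = { $, ';' }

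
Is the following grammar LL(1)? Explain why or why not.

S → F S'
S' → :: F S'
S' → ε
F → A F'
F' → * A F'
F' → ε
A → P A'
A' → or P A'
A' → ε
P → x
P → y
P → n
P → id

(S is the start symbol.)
Yes, the grammar is LL(1).

A grammar is LL(1) if for each non-terminal N with multiple productions, the predict sets of those productions are pairwise disjoint, where PREDICT(N → α) = (FIRST(α) \ {ε}) ∪ (FOLLOW(N) if α ⇒* ε).

Relevant sets:
  FOLLOW(S') = { $ }
  FOLLOW(F') = { $, '::' }
  FOLLOW(A') = { $, '*', '::' }

For S':
  PREDICT(S' → :: F S') = { '::' }
  PREDICT(S' → ε) = { $ }
For F':
  PREDICT(F' → '*' A F') = { '*' }
  PREDICT(F' → ε) = { $, '::' }
For A':
  PREDICT(A' → or P A') = { 'or' }
  PREDICT(A' → ε) = { $, '*', '::' }
For P:
  PREDICT(P → x) = { 'x' }
  PREDICT(P → y) = { 'y' }
  PREDICT(P → n) = { 'n' }
  PREDICT(P → id) = { 'id' }
S, F, A have a single production, so nothing to check there.

All predict sets are disjoint. The grammar IS LL(1).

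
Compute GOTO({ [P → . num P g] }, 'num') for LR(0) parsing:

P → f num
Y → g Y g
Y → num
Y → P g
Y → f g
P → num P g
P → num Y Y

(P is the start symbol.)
{ [P → . f num], [P → . num P g], [P → . num Y Y], [P → num . P g] }

GOTO(I, 'num') = CLOSURE({ [A → αX.β] : [A → α.Xβ] ∈ I, X = 'num' })

Items with dot before 'num', with the dot advanced:
  [P → . num P g] → [P → num . P g]
Closure of the advanced items:
  [P → num . P g] has the dot before P: add [P → . f num], [P → . num P g], [P → . num Y Y]

GOTO = { [P → . f num], [P → . num P g], [P → . num Y Y], [P → num . P g] }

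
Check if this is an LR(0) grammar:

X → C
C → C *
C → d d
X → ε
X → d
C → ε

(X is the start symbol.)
No. Shift-reduce conflict between [C → .] and [C → . d d]

A grammar is LR(0) if no state in the canonical LR(0) collection has:
  - both a shift item (dot before a terminal) and a complete item (shift-reduce conflict), or
  - two or more complete items (reduce-reduce conflict; the accept item [X' → X .] counts as a complete item here).

Augment with X' → X and build the canonical LR(0) collection (I0 = CLOSURE({[X' → . X]}), then GOTO on every symbol after a dot until no new states appear). It has 6 states:
  I0: { [C → . C *], [C → . d d], [C → .], [X → . C], [X → . d], [X → .], [X' → . X] }  — shift, 2 reduces
  I1: { [C → C . *], [X → C .] }  — shift, reduce
  I2: { [X' → X .] }  — accept
  I3: { [C → d . d], [X → d .] }  — shift, reduce
  I4: { [C → d d .] }  — reduce
  I5: { [C → C * .] }  — reduce

Conflict in state I0:
  Shift-reduce conflict between [C → .] and [C → . d d]
So the grammar is NOT LR(0).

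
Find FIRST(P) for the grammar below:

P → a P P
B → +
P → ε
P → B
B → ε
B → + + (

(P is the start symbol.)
{ '+', 'a', ε }

To compute FIRST(P), examine every production with P on the left-hand side, reading each right-hand side left to right until a non-nullable symbol is reached.

FIRST sets of the other non-terminals involved (by the same procedure, iterated to a fixed point):
  FIRST(B) = { '+', ε }

From P → a P P:
  - a is a terminal: add 'a' and stop
From P → ε:
  - ε-production, so ε ∈ FIRST(P)
From P → B:
  - B is a non-terminal: add FIRST(B) \ {ε} = { '+' }
    B is nullable and nothing follows, so the whole right-hand side can vanish: ε ∈ FIRST(P)

Collecting: FIRST(P) = { '+', 'a', ε }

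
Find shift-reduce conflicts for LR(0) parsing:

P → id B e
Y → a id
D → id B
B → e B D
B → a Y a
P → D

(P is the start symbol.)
A shift-reduce conflict occurs when an LR(0) state has both:
  - a complete (reduce) item [A → α .] (dot at the end), and
  - a shift item [B → β . c γ] (dot before a terminal).

Augment with P' → P and build the canonical LR(0) collection (I0 = CLOSURE({[P' → . P]}), then GOTO on every symbol after a dot until no new states appear). It has 16 states:
  I0: { [D → . id B], [P → . D], [P → . id B e], [P' → . P] }  — shift
  I1: { [P → D .] }  — reduce
  I2: { [P' → P .] }  — accept
  I3: { [B → . a Y a], [B → . e B D], [D → id . B], [P → id . B e] }  — shift
  I4: { [D → id B .], [P → id B . e] }  — shift, reduce
  I5: { [B → a . Y a], [Y → . a id] }  — shift
  I6: { [B → . a Y a], [B → . e B D], [B → e . B D] }  — shift
  I7: { [B → e B . D], [D → . id B] }  — shift
  I8: { [B → e B D .] }  — reduce
  I9: { [B → . a Y a], [B → . e B D], [D → id . B] }  — shift
  I10: { [D → id B .] }  — reduce
  I11: { [B → a Y . a] }  — shift
  I12: { [Y → a . id] }  — shift
  I13: { [Y → a id .] }  — reduce
  I14: { [B → a Y a .] }  — reduce
  I15: { [P → id B e .] }  — reduce

I4 contains reduce item [D → id B .] and shift item [P → id B . e] — shift-reduce conflict.

Answer: Yes — I4: [D → id B .] vs [P → id B . e]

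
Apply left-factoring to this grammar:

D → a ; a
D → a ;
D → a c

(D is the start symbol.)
Left-factoring transforms A → αβ₁ | αβ₂ into A → αA' and A' → β₁ | β₂
(α is the longest common prefix among the alternatives). Repeat until
no nonterminal has two alternatives with a common prefix.

Round 1: D has alternatives sharing prefix 'a'. Introduce D': D → a D'
  Add: D' → ; a
  Add: D' → ;
  Add: D' → c

Round 2: D' has alternatives sharing prefix ';'. Introduce D'': D' → ; D''
  Add: D'' → a
  Add: D'' → ε

No remaining common prefixes — done.

Resulting grammar:
D → a D'
D' → ; D''
D'' → a
D'' → ε
D' → c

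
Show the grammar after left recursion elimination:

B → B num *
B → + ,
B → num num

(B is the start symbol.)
B is directly left-recursive. The standard transformation for
  A → A α₁ | ... | A α_m | β₁ | ... | β_n
is
  A  → β₁ A' | ... | β_n A'
  A' → α₁ A' | ... | α_m A' | ε

B → + , becomes B → + , B'
B → num num becomes B → num num B'
B → B num * becomes B' → num * B'
Add B' → ε

Resulting grammar:
B → + , B'
B → num num B'
B' → num * B'
B' → ε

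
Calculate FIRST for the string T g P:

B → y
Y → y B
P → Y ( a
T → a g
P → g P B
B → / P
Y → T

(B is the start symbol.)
FIRST sets of the non-terminals involved (from the grammar, by fixed-point iteration):
  FIRST(T) = { 'a' }

To compute FIRST(T g P), process the symbols left to right:
Symbol T is a non-terminal. Add FIRST(T) \ {ε} = { 'a' }
T is not nullable (ε ∉ FIRST(T)), so stop here.
FIRST(T g P) = { 'a' }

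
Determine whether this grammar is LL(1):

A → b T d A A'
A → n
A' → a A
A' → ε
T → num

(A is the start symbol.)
Relevant sets:
  FOLLOW(A') = { $, 'a' }

For A:
  PREDICT(A → b T d A A') = { 'b' }
  PREDICT(A → n) = { 'n' }
For A':
  PREDICT(A' → a A) = { 'a' }
  PREDICT(A' → ε) = { $, 'a' }
T has a single production, so nothing to check there.

Conflict found: Predict set conflict for A': { 'a' }
The grammar is NOT LL(1).

Answer: No. Predict set conflict for A': { 'a' }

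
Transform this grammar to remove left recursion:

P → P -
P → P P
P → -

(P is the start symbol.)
P → - P'
P' → - P'
P' → P P'
P' → ε

P is directly left-recursive. The standard transformation for
  A → A α₁ | ... | A α_m | β₁ | ... | β_n
is
  A  → β₁ A' | ... | β_n A'
  A' → α₁ A' | ... | α_m A' | ε

P → - becomes P → - P'
P → P - becomes P' → - P'
P → P P becomes P' → P P'
Add P' → ε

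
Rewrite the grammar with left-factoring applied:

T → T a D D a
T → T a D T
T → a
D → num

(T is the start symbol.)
T → T a D T'
T' → D a
T' → T
T → a
D → num

Left-factoring transforms A → αβ₁ | αβ₂ into A → αA' and A' → β₁ | β₂
(α is the longest common prefix among the alternatives). Repeat until
no nonterminal has two alternatives with a common prefix.

Round 1: T has alternatives sharing prefix 'T a D'. Introduce T': T → T a D T'
  Add: T' → D a
  Add: T' → T

No remaining common prefixes — done.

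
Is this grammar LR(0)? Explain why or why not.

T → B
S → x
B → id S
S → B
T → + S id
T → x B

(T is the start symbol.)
Yes, the grammar is LR(0)

A grammar is LR(0) if no state in the canonical LR(0) collection has:
  - both a shift item (dot before a terminal) and a complete item (shift-reduce conflict), or
  - two or more complete items (reduce-reduce conflict; the accept item [T' → T .] counts as a complete item here).

Augment with T' → T and build the canonical LR(0) collection (I0 = CLOSURE({[T' → . T]}), then GOTO on every symbol after a dot until no new states appear). It has 12 states:
  I0: { [B → . id S], [T → . + S id], [T → . B], [T → . x B], [T' → . T] }  — shift
  I1: { [B → . id S], [S → . B], [S → . x], [T → + . S id] }  — shift
  I2: { [T → B .] }  — reduce
  I3: { [T' → T .] }  — accept
  I4: { [B → . id S], [B → id . S], [S → . B], [S → . x] }  — shift
  I5: { [B → . id S], [T → x . B] }  — shift
  I6: { [T → x B .] }  — reduce
  I7: { [S → B .] }  — reduce
  I8: { [B → id S .] }  — reduce
  I9: { [S → x .] }  — reduce
  I10: { [T → + S . id] }  — shift
  I11: { [T → + S id .] }  — reduce

Every state is either a pure shift/goto state or contains exactly one complete item and nothing to shift — no conflicts. The grammar is LR(0).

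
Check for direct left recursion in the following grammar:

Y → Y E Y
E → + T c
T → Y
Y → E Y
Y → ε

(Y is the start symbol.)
Yes, Y is left-recursive

Direct left recursion occurs when N → N α for some non-terminal N (the right-hand side begins with the left-hand side itself).

Y → Y E Y: LEFT RECURSIVE (starts with Y)
E → + T c: starts with '+'
T → Y: starts with Y
Y → E Y: starts with E
Y → ε: starts with ε

The grammar has direct left recursion on: Y.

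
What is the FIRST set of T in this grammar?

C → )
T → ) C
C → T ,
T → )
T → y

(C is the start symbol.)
{ ')', 'y' }

From T → ) C:
  - ')' is a terminal: add ')' and stop
From T → ):
  - ')' is a terminal: add ')' and stop
From T → y:
  - y is a terminal: add 'y' and stop

Collecting: FIRST(T) = { ')', 'y' }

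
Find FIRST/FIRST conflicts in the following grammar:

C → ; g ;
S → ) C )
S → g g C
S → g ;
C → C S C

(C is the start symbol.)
Yes. C → ';' g ';' / C → C S C on { ';' }; S → g g C / S → g ';' on { 'g' }

A FIRST/FIRST conflict occurs when two productions N → α and N → β for the same non-terminal have FIRST(α) ∩ FIRST(β) ≠ ∅ (with ε ∈ FIRST of a nullable right-hand side, so two nullable alternatives also conflict).

FIRST sets of the non-terminals at (or reachable through a nullable prefix from) the front of some alternative:
  FIRST(C) = { ';' }

Productions for C:
  C → ; g ;: FIRST = { ';' }
  C → C S C: FIRST = { ';' }
Productions for S:
  S → ) C ): FIRST = { ')' }
  S → g g C: FIRST = { 'g' }
  S → g ;: FIRST = { 'g' }

Conflict for C: C → ; g ; and C → C S C
  Overlap: { ';' }
Conflict for S: S → g g C and S → g ;
  Overlap: { 'g' }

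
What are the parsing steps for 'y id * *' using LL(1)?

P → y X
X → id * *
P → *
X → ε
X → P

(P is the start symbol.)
Stack is shown with the top on the left.

Stack     Input       Action
----------------------------
P $       y id * * $  output P → y X
y X $     y id * * $  match 'y'
X $       id * * $    output X → id * *
id * * $  id * * $    match 'id'
* * $     * * $       match '*'
* $       * $         match '*'
$         $           accept

The string is accepted.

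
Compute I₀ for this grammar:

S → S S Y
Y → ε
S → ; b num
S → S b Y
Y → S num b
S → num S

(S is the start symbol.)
{ [S → . ; b num], [S → . S S Y], [S → . S b Y], [S → . num S], [S' → . S] }

First, augment the grammar with S' → S
I₀ = CLOSURE({ [S' → . S] }):
  [S' → . S] has the dot before S: add [S → . S S Y], [S → . ; b num], [S → . S b Y], [S → . num S]
No further items can be added.

I₀ = { [S → . ; b num], [S → . S S Y], [S → . S b Y], [S → . num S], [S' → . S] }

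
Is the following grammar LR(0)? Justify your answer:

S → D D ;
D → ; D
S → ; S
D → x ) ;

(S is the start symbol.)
No. Shift-reduce conflict between [D → ; D .] and [D → . ; D]

A grammar is LR(0) if no state in the canonical LR(0) collection has:
  - both a shift item (dot before a terminal) and a complete item (shift-reduce conflict), or
  - two or more complete items (reduce-reduce conflict; the accept item [S' → S .] counts as a complete item here).

Augment with S' → S and build the canonical LR(0) collection (I0 = CLOSURE({[S' → . S]}), then GOTO on every symbol after a dot until no new states appear). It has 13 states:
  I0: { [D → . ; D], [D → . x ) ;], [S → . ; S], [S → . D D ;], [S' → . S] }  — shift
  I1: { [D → . ; D], [D → . x ) ;], [D → ; . D], [S → . ; S], [S → . D D ;], [S → ; . S] }  — shift
  I2: { [D → . ; D], [D → . x ) ;], [S → D . D ;] }  — shift
  I3: { [S' → S .] }  — accept
  I4: { [D → x . ) ;] }  — shift
  I5: { [D → x ) . ;] }  — shift
  I6: { [D → x ) ; .] }  — reduce
  I7: { [D → . ; D], [D → . x ) ;], [D → ; . D] }  — shift
  I8: { [S → D D . ;] }  — shift
  I9: { [S → D D ; .] }  — reduce
  I10: { [D → ; D .] }  — reduce
  I11: { [D → . ; D], [D → . x ) ;], [D → ; D .], [S → D . D ;] }  — shift, reduce
  I12: { [S → ; S .] }  — reduce

Conflict in state I11:
  Shift-reduce conflict between [D → ; D .] and [D → . ; D]
So the grammar is NOT LR(0).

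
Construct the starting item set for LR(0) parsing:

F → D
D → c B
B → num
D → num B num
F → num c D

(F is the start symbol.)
{ [D → . c B], [D → . num B num], [F → . D], [F → . num c D], [F' → . F] }

First, augment the grammar with F' → F
I₀ = CLOSURE({ [F' → . F] }):
  [F' → . F] has the dot before F: add [F → . D], [F → . num c D]
  [F → . D] has the dot before D: add [D → . c B], [D → . num B num]
No further items can be added.

I₀ = { [D → . c B], [D → . num B num], [F → . D], [F → . num c D], [F' → . F] }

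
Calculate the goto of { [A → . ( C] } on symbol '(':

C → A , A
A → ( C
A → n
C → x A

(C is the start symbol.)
GOTO(I, '(') = CLOSURE({ [A → αX.β] : [A → α.Xβ] ∈ I, X = '(' })

Items with dot before '(', with the dot advanced:
  [A → . ( C] → [A → ( . C]
Closure of the advanced items:
  [A → ( . C] has the dot before C: add [C → . A , A], [C → . x A]
  [C → . A , A] has the dot before A: add [A → . ( C], [A → . n]

GOTO = { [A → ( . C], [A → . ( C], [A → . n], [C → . A , A], [C → . x A] }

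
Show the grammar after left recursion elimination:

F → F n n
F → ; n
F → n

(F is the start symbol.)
F → ; n F'
F → n F'
F' → n n F'
F' → ε

F is directly left-recursive. The standard transformation for
  A → A α₁ | ... | A α_m | β₁ | ... | β_n
is
  A  → β₁ A' | ... | β_n A'
  A' → α₁ A' | ... | α_m A' | ε

F → ; n becomes F → ; n F'
F → n becomes F → n F'
F → F n n becomes F' → n n F'
Add F' → ε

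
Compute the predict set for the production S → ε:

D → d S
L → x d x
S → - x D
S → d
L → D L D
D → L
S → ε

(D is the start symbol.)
{ $, 'd', 'x' }

PREDICT(S → ε) = (FIRST(RHS) \ {ε}) ∪ (FOLLOW(S) if ε ∈ FIRST(RHS), i.e. RHS ⇒* ε)
The right-hand side is ε (FIRST(ε) = { ε }), so the predict set is FOLLOW(S) = { $, 'd', 'x' }
PREDICT(S → ε) = { $, 'd', 'x' }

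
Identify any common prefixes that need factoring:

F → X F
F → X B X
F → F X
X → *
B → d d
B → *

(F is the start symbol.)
Yes, F has productions with common prefix 'X'

Left-factoring is needed when two productions for the same non-terminal
share a common prefix on the right-hand side.

Productions for F:
  F → X F
  F → X B X
  F → F X
Productions for B:
  B → d d
  B → *

Found common prefix 'X' in productions for F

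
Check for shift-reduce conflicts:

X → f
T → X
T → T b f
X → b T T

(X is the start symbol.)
A shift-reduce conflict occurs when an LR(0) state has both:
  - a complete (reduce) item [A → α .] (dot at the end), and
  - a shift item [B → β . c γ] (dot before a terminal).

Augment with X' → X and build the canonical LR(0) collection (I0 = CLOSURE({[X' → . X]}), then GOTO on every symbol after a dot until no new states appear). It has 11 states:
  I0: { [X → . b T T], [X → . f], [X' → . X] }  — shift
  I1: { [X' → X .] }  — accept
  I2: { [T → . T b f], [T → . X], [X → . b T T], [X → . f], [X → b . T T] }  — shift
  I3: { [X → f .] }  — reduce
  I4: { [T → . T b f], [T → . X], [T → T . b f], [X → . b T T], [X → . f], [X → b T . T] }  — shift
  I5: { [T → X .] }  — reduce
  I6: { [T → T . b f], [X → b T T .] }  — shift, reduce
  I7: { [T → . T b f], [T → . X], [T → T b . f], [X → . b T T], [X → . f], [X → b . T T] }  — shift
  I8: { [T → T b f .], [X → f .] }  — 2 reduces
  I9: { [T → T b . f] }  — shift
  I10: { [T → T b f .] }  — reduce

I6 contains reduce item [X → b T T .] and shift item [T → T . b f] — shift-reduce conflict.

Answer: Yes — I6: [X → b T T .] vs [T → T . b f]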